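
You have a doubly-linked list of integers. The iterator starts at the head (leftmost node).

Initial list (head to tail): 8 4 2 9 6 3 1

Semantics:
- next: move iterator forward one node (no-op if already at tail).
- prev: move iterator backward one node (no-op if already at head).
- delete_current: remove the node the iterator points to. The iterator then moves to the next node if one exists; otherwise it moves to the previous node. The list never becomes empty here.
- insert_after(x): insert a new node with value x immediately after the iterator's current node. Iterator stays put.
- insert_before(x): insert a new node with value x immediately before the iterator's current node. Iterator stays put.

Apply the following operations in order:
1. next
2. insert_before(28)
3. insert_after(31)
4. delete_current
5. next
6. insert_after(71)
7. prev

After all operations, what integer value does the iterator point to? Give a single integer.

After 1 (next): list=[8, 4, 2, 9, 6, 3, 1] cursor@4
After 2 (insert_before(28)): list=[8, 28, 4, 2, 9, 6, 3, 1] cursor@4
After 3 (insert_after(31)): list=[8, 28, 4, 31, 2, 9, 6, 3, 1] cursor@4
After 4 (delete_current): list=[8, 28, 31, 2, 9, 6, 3, 1] cursor@31
After 5 (next): list=[8, 28, 31, 2, 9, 6, 3, 1] cursor@2
After 6 (insert_after(71)): list=[8, 28, 31, 2, 71, 9, 6, 3, 1] cursor@2
After 7 (prev): list=[8, 28, 31, 2, 71, 9, 6, 3, 1] cursor@31

Answer: 31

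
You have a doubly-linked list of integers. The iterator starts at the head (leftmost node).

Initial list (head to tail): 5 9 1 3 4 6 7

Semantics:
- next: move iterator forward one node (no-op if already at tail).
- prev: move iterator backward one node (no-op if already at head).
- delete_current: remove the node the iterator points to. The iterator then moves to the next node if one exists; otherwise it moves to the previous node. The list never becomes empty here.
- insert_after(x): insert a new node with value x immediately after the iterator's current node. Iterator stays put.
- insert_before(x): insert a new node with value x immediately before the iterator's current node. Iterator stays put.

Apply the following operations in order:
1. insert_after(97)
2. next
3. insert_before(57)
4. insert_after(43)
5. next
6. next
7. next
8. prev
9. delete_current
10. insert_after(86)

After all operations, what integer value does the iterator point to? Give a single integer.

Answer: 1

Derivation:
After 1 (insert_after(97)): list=[5, 97, 9, 1, 3, 4, 6, 7] cursor@5
After 2 (next): list=[5, 97, 9, 1, 3, 4, 6, 7] cursor@97
After 3 (insert_before(57)): list=[5, 57, 97, 9, 1, 3, 4, 6, 7] cursor@97
After 4 (insert_after(43)): list=[5, 57, 97, 43, 9, 1, 3, 4, 6, 7] cursor@97
After 5 (next): list=[5, 57, 97, 43, 9, 1, 3, 4, 6, 7] cursor@43
After 6 (next): list=[5, 57, 97, 43, 9, 1, 3, 4, 6, 7] cursor@9
After 7 (next): list=[5, 57, 97, 43, 9, 1, 3, 4, 6, 7] cursor@1
After 8 (prev): list=[5, 57, 97, 43, 9, 1, 3, 4, 6, 7] cursor@9
After 9 (delete_current): list=[5, 57, 97, 43, 1, 3, 4, 6, 7] cursor@1
After 10 (insert_after(86)): list=[5, 57, 97, 43, 1, 86, 3, 4, 6, 7] cursor@1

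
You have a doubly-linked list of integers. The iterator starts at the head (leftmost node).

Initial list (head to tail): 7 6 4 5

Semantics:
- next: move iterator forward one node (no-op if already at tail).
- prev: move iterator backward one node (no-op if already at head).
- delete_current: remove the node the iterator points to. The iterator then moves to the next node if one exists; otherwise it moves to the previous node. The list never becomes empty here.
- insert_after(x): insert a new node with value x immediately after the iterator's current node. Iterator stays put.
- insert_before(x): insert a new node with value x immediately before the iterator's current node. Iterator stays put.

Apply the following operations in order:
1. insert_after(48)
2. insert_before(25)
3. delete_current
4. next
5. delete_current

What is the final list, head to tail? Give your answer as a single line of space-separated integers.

After 1 (insert_after(48)): list=[7, 48, 6, 4, 5] cursor@7
After 2 (insert_before(25)): list=[25, 7, 48, 6, 4, 5] cursor@7
After 3 (delete_current): list=[25, 48, 6, 4, 5] cursor@48
After 4 (next): list=[25, 48, 6, 4, 5] cursor@6
After 5 (delete_current): list=[25, 48, 4, 5] cursor@4

Answer: 25 48 4 5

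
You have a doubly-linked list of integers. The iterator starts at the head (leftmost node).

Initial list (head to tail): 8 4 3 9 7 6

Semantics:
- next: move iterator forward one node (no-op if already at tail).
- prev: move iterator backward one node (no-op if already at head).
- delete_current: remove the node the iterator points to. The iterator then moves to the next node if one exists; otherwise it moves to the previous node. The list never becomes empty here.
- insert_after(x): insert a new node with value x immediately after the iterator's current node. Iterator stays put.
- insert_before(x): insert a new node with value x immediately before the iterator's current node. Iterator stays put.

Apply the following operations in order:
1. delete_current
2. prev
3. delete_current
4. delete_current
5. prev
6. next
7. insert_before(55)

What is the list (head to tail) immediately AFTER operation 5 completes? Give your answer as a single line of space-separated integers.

Answer: 9 7 6

Derivation:
After 1 (delete_current): list=[4, 3, 9, 7, 6] cursor@4
After 2 (prev): list=[4, 3, 9, 7, 6] cursor@4
After 3 (delete_current): list=[3, 9, 7, 6] cursor@3
After 4 (delete_current): list=[9, 7, 6] cursor@9
After 5 (prev): list=[9, 7, 6] cursor@9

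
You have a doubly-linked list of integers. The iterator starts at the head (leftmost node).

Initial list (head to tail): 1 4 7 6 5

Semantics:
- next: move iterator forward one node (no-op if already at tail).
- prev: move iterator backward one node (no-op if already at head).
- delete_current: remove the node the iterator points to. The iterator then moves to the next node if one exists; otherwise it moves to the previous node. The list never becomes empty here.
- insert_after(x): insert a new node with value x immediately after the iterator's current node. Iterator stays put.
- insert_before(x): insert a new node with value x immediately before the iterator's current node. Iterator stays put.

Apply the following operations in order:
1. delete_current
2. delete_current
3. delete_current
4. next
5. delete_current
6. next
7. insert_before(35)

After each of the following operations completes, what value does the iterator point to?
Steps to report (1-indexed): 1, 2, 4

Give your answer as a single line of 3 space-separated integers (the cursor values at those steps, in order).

After 1 (delete_current): list=[4, 7, 6, 5] cursor@4
After 2 (delete_current): list=[7, 6, 5] cursor@7
After 3 (delete_current): list=[6, 5] cursor@6
After 4 (next): list=[6, 5] cursor@5
After 5 (delete_current): list=[6] cursor@6
After 6 (next): list=[6] cursor@6
After 7 (insert_before(35)): list=[35, 6] cursor@6

Answer: 4 7 5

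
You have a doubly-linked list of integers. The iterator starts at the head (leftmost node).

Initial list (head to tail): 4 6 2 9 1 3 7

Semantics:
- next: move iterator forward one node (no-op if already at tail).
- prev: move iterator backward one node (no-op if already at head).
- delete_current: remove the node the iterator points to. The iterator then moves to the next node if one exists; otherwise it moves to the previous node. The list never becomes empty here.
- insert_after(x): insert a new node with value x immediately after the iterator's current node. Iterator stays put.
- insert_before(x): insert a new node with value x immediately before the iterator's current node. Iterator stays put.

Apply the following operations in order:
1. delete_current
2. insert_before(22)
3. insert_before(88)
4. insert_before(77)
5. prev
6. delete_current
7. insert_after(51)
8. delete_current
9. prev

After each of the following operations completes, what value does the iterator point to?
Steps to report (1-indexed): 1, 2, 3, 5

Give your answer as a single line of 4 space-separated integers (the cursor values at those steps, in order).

Answer: 6 6 6 77

Derivation:
After 1 (delete_current): list=[6, 2, 9, 1, 3, 7] cursor@6
After 2 (insert_before(22)): list=[22, 6, 2, 9, 1, 3, 7] cursor@6
After 3 (insert_before(88)): list=[22, 88, 6, 2, 9, 1, 3, 7] cursor@6
After 4 (insert_before(77)): list=[22, 88, 77, 6, 2, 9, 1, 3, 7] cursor@6
After 5 (prev): list=[22, 88, 77, 6, 2, 9, 1, 3, 7] cursor@77
After 6 (delete_current): list=[22, 88, 6, 2, 9, 1, 3, 7] cursor@6
After 7 (insert_after(51)): list=[22, 88, 6, 51, 2, 9, 1, 3, 7] cursor@6
After 8 (delete_current): list=[22, 88, 51, 2, 9, 1, 3, 7] cursor@51
After 9 (prev): list=[22, 88, 51, 2, 9, 1, 3, 7] cursor@88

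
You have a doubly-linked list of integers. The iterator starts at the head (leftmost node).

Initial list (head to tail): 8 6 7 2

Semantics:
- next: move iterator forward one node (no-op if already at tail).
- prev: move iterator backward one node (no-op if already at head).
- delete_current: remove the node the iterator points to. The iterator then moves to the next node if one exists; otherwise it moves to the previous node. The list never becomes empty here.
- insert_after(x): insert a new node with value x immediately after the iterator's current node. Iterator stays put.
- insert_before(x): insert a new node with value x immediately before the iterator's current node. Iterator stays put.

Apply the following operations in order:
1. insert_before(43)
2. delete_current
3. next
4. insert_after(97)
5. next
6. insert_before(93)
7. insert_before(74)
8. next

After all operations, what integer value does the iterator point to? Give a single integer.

Answer: 2

Derivation:
After 1 (insert_before(43)): list=[43, 8, 6, 7, 2] cursor@8
After 2 (delete_current): list=[43, 6, 7, 2] cursor@6
After 3 (next): list=[43, 6, 7, 2] cursor@7
After 4 (insert_after(97)): list=[43, 6, 7, 97, 2] cursor@7
After 5 (next): list=[43, 6, 7, 97, 2] cursor@97
After 6 (insert_before(93)): list=[43, 6, 7, 93, 97, 2] cursor@97
After 7 (insert_before(74)): list=[43, 6, 7, 93, 74, 97, 2] cursor@97
After 8 (next): list=[43, 6, 7, 93, 74, 97, 2] cursor@2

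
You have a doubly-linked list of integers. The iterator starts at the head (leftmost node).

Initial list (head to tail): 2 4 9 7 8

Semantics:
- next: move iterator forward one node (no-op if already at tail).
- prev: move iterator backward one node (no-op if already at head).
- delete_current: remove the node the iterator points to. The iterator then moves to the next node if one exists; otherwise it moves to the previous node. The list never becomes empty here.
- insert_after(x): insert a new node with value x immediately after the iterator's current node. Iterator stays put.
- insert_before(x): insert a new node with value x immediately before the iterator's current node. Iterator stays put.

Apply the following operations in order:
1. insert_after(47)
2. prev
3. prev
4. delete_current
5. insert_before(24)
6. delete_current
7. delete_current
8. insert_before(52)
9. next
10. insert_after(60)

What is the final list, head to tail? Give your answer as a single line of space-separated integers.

Answer: 24 52 9 7 60 8

Derivation:
After 1 (insert_after(47)): list=[2, 47, 4, 9, 7, 8] cursor@2
After 2 (prev): list=[2, 47, 4, 9, 7, 8] cursor@2
After 3 (prev): list=[2, 47, 4, 9, 7, 8] cursor@2
After 4 (delete_current): list=[47, 4, 9, 7, 8] cursor@47
After 5 (insert_before(24)): list=[24, 47, 4, 9, 7, 8] cursor@47
After 6 (delete_current): list=[24, 4, 9, 7, 8] cursor@4
After 7 (delete_current): list=[24, 9, 7, 8] cursor@9
After 8 (insert_before(52)): list=[24, 52, 9, 7, 8] cursor@9
After 9 (next): list=[24, 52, 9, 7, 8] cursor@7
After 10 (insert_after(60)): list=[24, 52, 9, 7, 60, 8] cursor@7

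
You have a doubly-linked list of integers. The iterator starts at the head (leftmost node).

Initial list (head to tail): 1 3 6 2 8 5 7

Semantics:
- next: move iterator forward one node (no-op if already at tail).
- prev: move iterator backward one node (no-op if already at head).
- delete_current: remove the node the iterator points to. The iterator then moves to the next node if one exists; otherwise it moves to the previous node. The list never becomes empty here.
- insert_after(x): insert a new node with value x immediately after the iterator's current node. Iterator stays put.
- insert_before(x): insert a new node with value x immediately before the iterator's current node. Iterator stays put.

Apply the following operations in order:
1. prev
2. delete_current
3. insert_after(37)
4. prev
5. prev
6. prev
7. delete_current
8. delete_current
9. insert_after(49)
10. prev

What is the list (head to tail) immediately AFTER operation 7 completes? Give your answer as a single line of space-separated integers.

After 1 (prev): list=[1, 3, 6, 2, 8, 5, 7] cursor@1
After 2 (delete_current): list=[3, 6, 2, 8, 5, 7] cursor@3
After 3 (insert_after(37)): list=[3, 37, 6, 2, 8, 5, 7] cursor@3
After 4 (prev): list=[3, 37, 6, 2, 8, 5, 7] cursor@3
After 5 (prev): list=[3, 37, 6, 2, 8, 5, 7] cursor@3
After 6 (prev): list=[3, 37, 6, 2, 8, 5, 7] cursor@3
After 7 (delete_current): list=[37, 6, 2, 8, 5, 7] cursor@37

Answer: 37 6 2 8 5 7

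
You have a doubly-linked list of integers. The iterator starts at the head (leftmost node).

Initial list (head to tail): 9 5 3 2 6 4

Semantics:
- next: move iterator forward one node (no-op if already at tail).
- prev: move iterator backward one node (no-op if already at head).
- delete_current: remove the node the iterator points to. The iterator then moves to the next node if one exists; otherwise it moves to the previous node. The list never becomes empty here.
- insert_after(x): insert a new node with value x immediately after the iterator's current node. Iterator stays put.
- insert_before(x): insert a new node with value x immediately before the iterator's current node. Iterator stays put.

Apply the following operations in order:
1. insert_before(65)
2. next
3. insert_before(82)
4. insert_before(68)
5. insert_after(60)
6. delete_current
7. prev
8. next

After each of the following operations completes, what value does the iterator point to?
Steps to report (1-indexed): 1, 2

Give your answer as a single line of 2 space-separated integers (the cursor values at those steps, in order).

After 1 (insert_before(65)): list=[65, 9, 5, 3, 2, 6, 4] cursor@9
After 2 (next): list=[65, 9, 5, 3, 2, 6, 4] cursor@5
After 3 (insert_before(82)): list=[65, 9, 82, 5, 3, 2, 6, 4] cursor@5
After 4 (insert_before(68)): list=[65, 9, 82, 68, 5, 3, 2, 6, 4] cursor@5
After 5 (insert_after(60)): list=[65, 9, 82, 68, 5, 60, 3, 2, 6, 4] cursor@5
After 6 (delete_current): list=[65, 9, 82, 68, 60, 3, 2, 6, 4] cursor@60
After 7 (prev): list=[65, 9, 82, 68, 60, 3, 2, 6, 4] cursor@68
After 8 (next): list=[65, 9, 82, 68, 60, 3, 2, 6, 4] cursor@60

Answer: 9 5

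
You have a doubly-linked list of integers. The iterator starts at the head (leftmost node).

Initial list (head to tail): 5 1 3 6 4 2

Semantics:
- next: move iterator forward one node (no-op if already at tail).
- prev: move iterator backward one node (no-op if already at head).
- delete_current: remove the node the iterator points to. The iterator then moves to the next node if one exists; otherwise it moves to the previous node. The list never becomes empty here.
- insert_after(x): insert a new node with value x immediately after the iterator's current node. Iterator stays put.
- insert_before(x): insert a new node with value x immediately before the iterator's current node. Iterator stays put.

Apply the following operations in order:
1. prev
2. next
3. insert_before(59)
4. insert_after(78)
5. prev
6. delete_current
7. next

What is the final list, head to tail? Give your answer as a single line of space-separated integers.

After 1 (prev): list=[5, 1, 3, 6, 4, 2] cursor@5
After 2 (next): list=[5, 1, 3, 6, 4, 2] cursor@1
After 3 (insert_before(59)): list=[5, 59, 1, 3, 6, 4, 2] cursor@1
After 4 (insert_after(78)): list=[5, 59, 1, 78, 3, 6, 4, 2] cursor@1
After 5 (prev): list=[5, 59, 1, 78, 3, 6, 4, 2] cursor@59
After 6 (delete_current): list=[5, 1, 78, 3, 6, 4, 2] cursor@1
After 7 (next): list=[5, 1, 78, 3, 6, 4, 2] cursor@78

Answer: 5 1 78 3 6 4 2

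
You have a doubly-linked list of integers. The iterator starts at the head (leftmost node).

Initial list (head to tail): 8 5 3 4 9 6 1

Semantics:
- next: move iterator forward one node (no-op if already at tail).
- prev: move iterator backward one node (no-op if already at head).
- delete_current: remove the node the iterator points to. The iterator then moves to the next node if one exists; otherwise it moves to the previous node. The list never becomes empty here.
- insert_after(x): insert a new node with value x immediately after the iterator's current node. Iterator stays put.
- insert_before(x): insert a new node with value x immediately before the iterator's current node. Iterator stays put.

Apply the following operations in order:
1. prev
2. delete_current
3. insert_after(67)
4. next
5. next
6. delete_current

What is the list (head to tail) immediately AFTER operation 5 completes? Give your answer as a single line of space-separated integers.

After 1 (prev): list=[8, 5, 3, 4, 9, 6, 1] cursor@8
After 2 (delete_current): list=[5, 3, 4, 9, 6, 1] cursor@5
After 3 (insert_after(67)): list=[5, 67, 3, 4, 9, 6, 1] cursor@5
After 4 (next): list=[5, 67, 3, 4, 9, 6, 1] cursor@67
After 5 (next): list=[5, 67, 3, 4, 9, 6, 1] cursor@3

Answer: 5 67 3 4 9 6 1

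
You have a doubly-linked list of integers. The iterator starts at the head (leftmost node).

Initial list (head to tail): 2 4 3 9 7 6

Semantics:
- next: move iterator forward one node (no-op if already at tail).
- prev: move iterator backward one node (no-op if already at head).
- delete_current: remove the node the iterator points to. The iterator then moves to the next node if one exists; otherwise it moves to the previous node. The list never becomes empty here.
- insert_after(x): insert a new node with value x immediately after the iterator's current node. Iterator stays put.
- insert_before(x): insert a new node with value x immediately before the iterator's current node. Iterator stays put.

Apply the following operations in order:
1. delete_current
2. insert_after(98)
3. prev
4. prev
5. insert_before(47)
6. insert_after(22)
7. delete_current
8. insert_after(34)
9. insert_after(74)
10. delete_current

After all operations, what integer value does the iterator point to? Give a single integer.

Answer: 74

Derivation:
After 1 (delete_current): list=[4, 3, 9, 7, 6] cursor@4
After 2 (insert_after(98)): list=[4, 98, 3, 9, 7, 6] cursor@4
After 3 (prev): list=[4, 98, 3, 9, 7, 6] cursor@4
After 4 (prev): list=[4, 98, 3, 9, 7, 6] cursor@4
After 5 (insert_before(47)): list=[47, 4, 98, 3, 9, 7, 6] cursor@4
After 6 (insert_after(22)): list=[47, 4, 22, 98, 3, 9, 7, 6] cursor@4
After 7 (delete_current): list=[47, 22, 98, 3, 9, 7, 6] cursor@22
After 8 (insert_after(34)): list=[47, 22, 34, 98, 3, 9, 7, 6] cursor@22
After 9 (insert_after(74)): list=[47, 22, 74, 34, 98, 3, 9, 7, 6] cursor@22
After 10 (delete_current): list=[47, 74, 34, 98, 3, 9, 7, 6] cursor@74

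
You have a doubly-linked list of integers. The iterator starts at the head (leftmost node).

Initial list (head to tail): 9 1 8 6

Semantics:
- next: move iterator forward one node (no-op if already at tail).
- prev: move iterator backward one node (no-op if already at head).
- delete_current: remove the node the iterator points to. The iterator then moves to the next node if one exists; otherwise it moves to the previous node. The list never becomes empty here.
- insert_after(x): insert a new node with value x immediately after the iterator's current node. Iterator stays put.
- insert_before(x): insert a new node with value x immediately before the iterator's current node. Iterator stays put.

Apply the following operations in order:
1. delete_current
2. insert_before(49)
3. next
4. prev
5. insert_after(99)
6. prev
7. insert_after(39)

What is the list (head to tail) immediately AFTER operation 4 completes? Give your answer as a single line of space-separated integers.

After 1 (delete_current): list=[1, 8, 6] cursor@1
After 2 (insert_before(49)): list=[49, 1, 8, 6] cursor@1
After 3 (next): list=[49, 1, 8, 6] cursor@8
After 4 (prev): list=[49, 1, 8, 6] cursor@1

Answer: 49 1 8 6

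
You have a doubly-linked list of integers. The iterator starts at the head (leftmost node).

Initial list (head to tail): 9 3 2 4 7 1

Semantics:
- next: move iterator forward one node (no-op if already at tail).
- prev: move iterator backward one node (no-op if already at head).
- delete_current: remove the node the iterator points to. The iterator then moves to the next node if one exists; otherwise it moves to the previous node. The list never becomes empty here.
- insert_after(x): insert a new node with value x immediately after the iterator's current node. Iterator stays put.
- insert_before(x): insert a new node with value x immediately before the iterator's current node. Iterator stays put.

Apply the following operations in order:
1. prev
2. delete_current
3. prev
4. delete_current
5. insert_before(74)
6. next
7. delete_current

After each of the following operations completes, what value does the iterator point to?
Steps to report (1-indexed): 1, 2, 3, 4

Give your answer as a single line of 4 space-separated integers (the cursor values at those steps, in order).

After 1 (prev): list=[9, 3, 2, 4, 7, 1] cursor@9
After 2 (delete_current): list=[3, 2, 4, 7, 1] cursor@3
After 3 (prev): list=[3, 2, 4, 7, 1] cursor@3
After 4 (delete_current): list=[2, 4, 7, 1] cursor@2
After 5 (insert_before(74)): list=[74, 2, 4, 7, 1] cursor@2
After 6 (next): list=[74, 2, 4, 7, 1] cursor@4
After 7 (delete_current): list=[74, 2, 7, 1] cursor@7

Answer: 9 3 3 2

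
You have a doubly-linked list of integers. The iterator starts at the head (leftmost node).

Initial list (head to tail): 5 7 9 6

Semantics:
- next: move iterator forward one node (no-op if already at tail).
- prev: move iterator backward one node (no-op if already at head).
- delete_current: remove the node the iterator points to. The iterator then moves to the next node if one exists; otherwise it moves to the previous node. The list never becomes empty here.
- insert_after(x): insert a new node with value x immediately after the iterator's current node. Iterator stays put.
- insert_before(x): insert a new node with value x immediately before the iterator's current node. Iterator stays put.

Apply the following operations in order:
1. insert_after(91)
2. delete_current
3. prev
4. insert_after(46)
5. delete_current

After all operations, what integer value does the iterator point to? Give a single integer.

Answer: 46

Derivation:
After 1 (insert_after(91)): list=[5, 91, 7, 9, 6] cursor@5
After 2 (delete_current): list=[91, 7, 9, 6] cursor@91
After 3 (prev): list=[91, 7, 9, 6] cursor@91
After 4 (insert_after(46)): list=[91, 46, 7, 9, 6] cursor@91
After 5 (delete_current): list=[46, 7, 9, 6] cursor@46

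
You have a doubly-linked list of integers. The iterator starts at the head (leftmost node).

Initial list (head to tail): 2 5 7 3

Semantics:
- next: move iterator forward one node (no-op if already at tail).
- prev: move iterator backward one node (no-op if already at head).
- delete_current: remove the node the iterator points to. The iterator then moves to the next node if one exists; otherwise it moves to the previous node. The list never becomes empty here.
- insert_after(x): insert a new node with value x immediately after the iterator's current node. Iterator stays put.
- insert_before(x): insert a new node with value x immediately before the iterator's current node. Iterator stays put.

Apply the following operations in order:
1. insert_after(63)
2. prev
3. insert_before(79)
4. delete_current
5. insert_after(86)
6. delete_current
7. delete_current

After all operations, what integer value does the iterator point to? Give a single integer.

Answer: 5

Derivation:
After 1 (insert_after(63)): list=[2, 63, 5, 7, 3] cursor@2
After 2 (prev): list=[2, 63, 5, 7, 3] cursor@2
After 3 (insert_before(79)): list=[79, 2, 63, 5, 7, 3] cursor@2
After 4 (delete_current): list=[79, 63, 5, 7, 3] cursor@63
After 5 (insert_after(86)): list=[79, 63, 86, 5, 7, 3] cursor@63
After 6 (delete_current): list=[79, 86, 5, 7, 3] cursor@86
After 7 (delete_current): list=[79, 5, 7, 3] cursor@5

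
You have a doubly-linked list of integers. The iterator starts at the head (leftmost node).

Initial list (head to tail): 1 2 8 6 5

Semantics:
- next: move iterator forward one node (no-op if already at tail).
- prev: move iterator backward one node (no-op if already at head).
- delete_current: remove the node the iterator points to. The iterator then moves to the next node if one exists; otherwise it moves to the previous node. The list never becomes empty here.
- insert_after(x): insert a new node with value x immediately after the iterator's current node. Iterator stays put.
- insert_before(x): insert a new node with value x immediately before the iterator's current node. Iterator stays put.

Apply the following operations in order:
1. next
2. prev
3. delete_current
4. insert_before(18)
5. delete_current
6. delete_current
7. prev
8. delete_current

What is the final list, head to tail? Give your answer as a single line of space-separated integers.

After 1 (next): list=[1, 2, 8, 6, 5] cursor@2
After 2 (prev): list=[1, 2, 8, 6, 5] cursor@1
After 3 (delete_current): list=[2, 8, 6, 5] cursor@2
After 4 (insert_before(18)): list=[18, 2, 8, 6, 5] cursor@2
After 5 (delete_current): list=[18, 8, 6, 5] cursor@8
After 6 (delete_current): list=[18, 6, 5] cursor@6
After 7 (prev): list=[18, 6, 5] cursor@18
After 8 (delete_current): list=[6, 5] cursor@6

Answer: 6 5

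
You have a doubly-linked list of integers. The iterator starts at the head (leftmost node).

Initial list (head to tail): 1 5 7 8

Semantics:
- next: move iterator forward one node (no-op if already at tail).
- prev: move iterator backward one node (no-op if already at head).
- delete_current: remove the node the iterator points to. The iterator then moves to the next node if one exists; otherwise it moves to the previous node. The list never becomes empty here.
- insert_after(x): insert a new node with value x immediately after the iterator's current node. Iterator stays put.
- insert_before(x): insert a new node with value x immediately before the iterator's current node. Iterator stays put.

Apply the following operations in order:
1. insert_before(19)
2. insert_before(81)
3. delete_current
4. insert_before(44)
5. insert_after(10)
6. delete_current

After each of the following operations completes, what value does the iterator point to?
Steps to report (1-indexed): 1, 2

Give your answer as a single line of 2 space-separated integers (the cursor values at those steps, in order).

After 1 (insert_before(19)): list=[19, 1, 5, 7, 8] cursor@1
After 2 (insert_before(81)): list=[19, 81, 1, 5, 7, 8] cursor@1
After 3 (delete_current): list=[19, 81, 5, 7, 8] cursor@5
After 4 (insert_before(44)): list=[19, 81, 44, 5, 7, 8] cursor@5
After 5 (insert_after(10)): list=[19, 81, 44, 5, 10, 7, 8] cursor@5
After 6 (delete_current): list=[19, 81, 44, 10, 7, 8] cursor@10

Answer: 1 1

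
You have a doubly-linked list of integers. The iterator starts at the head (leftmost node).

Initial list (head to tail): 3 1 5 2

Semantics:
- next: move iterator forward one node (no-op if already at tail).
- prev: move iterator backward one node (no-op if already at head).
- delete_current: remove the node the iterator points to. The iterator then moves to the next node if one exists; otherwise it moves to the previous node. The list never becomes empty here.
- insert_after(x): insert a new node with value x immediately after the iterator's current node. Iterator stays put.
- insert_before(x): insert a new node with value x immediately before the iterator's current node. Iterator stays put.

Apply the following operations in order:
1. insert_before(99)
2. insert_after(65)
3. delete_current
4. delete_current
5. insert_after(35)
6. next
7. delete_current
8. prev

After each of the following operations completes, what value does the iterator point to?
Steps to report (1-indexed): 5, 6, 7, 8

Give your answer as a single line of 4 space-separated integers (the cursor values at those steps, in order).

Answer: 1 35 5 1

Derivation:
After 1 (insert_before(99)): list=[99, 3, 1, 5, 2] cursor@3
After 2 (insert_after(65)): list=[99, 3, 65, 1, 5, 2] cursor@3
After 3 (delete_current): list=[99, 65, 1, 5, 2] cursor@65
After 4 (delete_current): list=[99, 1, 5, 2] cursor@1
After 5 (insert_after(35)): list=[99, 1, 35, 5, 2] cursor@1
After 6 (next): list=[99, 1, 35, 5, 2] cursor@35
After 7 (delete_current): list=[99, 1, 5, 2] cursor@5
After 8 (prev): list=[99, 1, 5, 2] cursor@1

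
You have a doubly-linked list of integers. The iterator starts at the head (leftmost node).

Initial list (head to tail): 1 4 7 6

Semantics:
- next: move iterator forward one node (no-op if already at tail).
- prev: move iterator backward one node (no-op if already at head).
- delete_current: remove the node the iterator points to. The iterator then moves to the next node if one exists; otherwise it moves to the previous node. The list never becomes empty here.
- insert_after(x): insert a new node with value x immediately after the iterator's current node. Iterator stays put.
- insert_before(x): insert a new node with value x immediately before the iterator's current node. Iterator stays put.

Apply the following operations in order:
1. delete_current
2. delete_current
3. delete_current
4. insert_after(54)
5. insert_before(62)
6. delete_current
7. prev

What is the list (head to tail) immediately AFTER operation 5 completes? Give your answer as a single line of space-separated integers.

After 1 (delete_current): list=[4, 7, 6] cursor@4
After 2 (delete_current): list=[7, 6] cursor@7
After 3 (delete_current): list=[6] cursor@6
After 4 (insert_after(54)): list=[6, 54] cursor@6
After 5 (insert_before(62)): list=[62, 6, 54] cursor@6

Answer: 62 6 54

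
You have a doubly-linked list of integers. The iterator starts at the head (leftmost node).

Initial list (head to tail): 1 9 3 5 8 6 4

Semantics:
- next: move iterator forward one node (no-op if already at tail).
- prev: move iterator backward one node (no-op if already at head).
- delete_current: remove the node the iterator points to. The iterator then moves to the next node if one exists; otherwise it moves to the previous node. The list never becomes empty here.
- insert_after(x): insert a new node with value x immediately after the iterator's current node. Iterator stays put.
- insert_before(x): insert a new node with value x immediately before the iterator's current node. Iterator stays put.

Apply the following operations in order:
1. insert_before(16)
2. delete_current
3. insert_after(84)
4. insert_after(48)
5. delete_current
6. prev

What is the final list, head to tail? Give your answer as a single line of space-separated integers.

After 1 (insert_before(16)): list=[16, 1, 9, 3, 5, 8, 6, 4] cursor@1
After 2 (delete_current): list=[16, 9, 3, 5, 8, 6, 4] cursor@9
After 3 (insert_after(84)): list=[16, 9, 84, 3, 5, 8, 6, 4] cursor@9
After 4 (insert_after(48)): list=[16, 9, 48, 84, 3, 5, 8, 6, 4] cursor@9
After 5 (delete_current): list=[16, 48, 84, 3, 5, 8, 6, 4] cursor@48
After 6 (prev): list=[16, 48, 84, 3, 5, 8, 6, 4] cursor@16

Answer: 16 48 84 3 5 8 6 4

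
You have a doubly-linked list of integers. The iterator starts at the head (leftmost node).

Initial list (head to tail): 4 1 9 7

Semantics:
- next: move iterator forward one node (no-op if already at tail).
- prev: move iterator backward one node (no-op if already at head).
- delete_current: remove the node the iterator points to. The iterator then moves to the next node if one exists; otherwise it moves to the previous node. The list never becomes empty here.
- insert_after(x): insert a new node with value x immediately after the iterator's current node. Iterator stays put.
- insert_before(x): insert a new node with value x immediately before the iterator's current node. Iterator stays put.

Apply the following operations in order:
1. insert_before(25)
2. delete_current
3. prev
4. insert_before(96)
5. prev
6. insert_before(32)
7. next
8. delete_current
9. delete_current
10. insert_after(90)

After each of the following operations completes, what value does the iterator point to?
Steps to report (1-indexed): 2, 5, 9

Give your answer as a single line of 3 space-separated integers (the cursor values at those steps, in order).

After 1 (insert_before(25)): list=[25, 4, 1, 9, 7] cursor@4
After 2 (delete_current): list=[25, 1, 9, 7] cursor@1
After 3 (prev): list=[25, 1, 9, 7] cursor@25
After 4 (insert_before(96)): list=[96, 25, 1, 9, 7] cursor@25
After 5 (prev): list=[96, 25, 1, 9, 7] cursor@96
After 6 (insert_before(32)): list=[32, 96, 25, 1, 9, 7] cursor@96
After 7 (next): list=[32, 96, 25, 1, 9, 7] cursor@25
After 8 (delete_current): list=[32, 96, 1, 9, 7] cursor@1
After 9 (delete_current): list=[32, 96, 9, 7] cursor@9
After 10 (insert_after(90)): list=[32, 96, 9, 90, 7] cursor@9

Answer: 1 96 9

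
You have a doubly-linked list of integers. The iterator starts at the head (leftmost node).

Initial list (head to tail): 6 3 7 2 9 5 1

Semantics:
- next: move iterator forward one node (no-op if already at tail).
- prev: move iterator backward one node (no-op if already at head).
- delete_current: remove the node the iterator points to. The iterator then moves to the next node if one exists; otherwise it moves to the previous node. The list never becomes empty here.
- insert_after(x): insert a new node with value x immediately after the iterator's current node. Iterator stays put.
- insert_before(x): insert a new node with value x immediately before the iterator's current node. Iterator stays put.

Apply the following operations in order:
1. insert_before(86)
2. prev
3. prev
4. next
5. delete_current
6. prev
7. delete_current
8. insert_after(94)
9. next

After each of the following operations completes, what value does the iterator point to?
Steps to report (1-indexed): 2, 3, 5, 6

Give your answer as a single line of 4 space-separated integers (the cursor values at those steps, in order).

Answer: 86 86 3 86

Derivation:
After 1 (insert_before(86)): list=[86, 6, 3, 7, 2, 9, 5, 1] cursor@6
After 2 (prev): list=[86, 6, 3, 7, 2, 9, 5, 1] cursor@86
After 3 (prev): list=[86, 6, 3, 7, 2, 9, 5, 1] cursor@86
After 4 (next): list=[86, 6, 3, 7, 2, 9, 5, 1] cursor@6
After 5 (delete_current): list=[86, 3, 7, 2, 9, 5, 1] cursor@3
After 6 (prev): list=[86, 3, 7, 2, 9, 5, 1] cursor@86
After 7 (delete_current): list=[3, 7, 2, 9, 5, 1] cursor@3
After 8 (insert_after(94)): list=[3, 94, 7, 2, 9, 5, 1] cursor@3
After 9 (next): list=[3, 94, 7, 2, 9, 5, 1] cursor@94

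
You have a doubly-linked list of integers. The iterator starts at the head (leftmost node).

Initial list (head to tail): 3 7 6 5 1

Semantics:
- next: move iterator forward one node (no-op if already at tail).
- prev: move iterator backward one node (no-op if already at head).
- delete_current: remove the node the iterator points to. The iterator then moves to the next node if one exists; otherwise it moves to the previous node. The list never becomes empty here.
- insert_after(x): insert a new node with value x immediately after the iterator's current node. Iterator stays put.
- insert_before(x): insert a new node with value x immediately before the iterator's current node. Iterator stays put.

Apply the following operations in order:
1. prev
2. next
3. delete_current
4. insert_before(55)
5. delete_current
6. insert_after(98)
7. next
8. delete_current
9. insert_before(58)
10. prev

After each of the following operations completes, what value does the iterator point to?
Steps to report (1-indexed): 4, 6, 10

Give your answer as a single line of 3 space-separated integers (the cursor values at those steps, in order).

Answer: 6 5 58

Derivation:
After 1 (prev): list=[3, 7, 6, 5, 1] cursor@3
After 2 (next): list=[3, 7, 6, 5, 1] cursor@7
After 3 (delete_current): list=[3, 6, 5, 1] cursor@6
After 4 (insert_before(55)): list=[3, 55, 6, 5, 1] cursor@6
After 5 (delete_current): list=[3, 55, 5, 1] cursor@5
After 6 (insert_after(98)): list=[3, 55, 5, 98, 1] cursor@5
After 7 (next): list=[3, 55, 5, 98, 1] cursor@98
After 8 (delete_current): list=[3, 55, 5, 1] cursor@1
After 9 (insert_before(58)): list=[3, 55, 5, 58, 1] cursor@1
After 10 (prev): list=[3, 55, 5, 58, 1] cursor@58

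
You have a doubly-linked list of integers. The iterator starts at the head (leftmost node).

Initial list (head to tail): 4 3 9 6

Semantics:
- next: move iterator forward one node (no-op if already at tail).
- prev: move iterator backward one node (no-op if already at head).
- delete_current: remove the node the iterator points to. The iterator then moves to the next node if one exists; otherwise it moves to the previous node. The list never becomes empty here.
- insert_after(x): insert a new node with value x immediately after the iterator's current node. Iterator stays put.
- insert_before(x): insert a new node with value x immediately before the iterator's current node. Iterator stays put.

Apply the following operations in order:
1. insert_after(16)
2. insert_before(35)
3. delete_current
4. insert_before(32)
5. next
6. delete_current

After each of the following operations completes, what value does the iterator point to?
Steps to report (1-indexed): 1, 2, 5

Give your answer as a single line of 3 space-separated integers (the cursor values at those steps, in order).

After 1 (insert_after(16)): list=[4, 16, 3, 9, 6] cursor@4
After 2 (insert_before(35)): list=[35, 4, 16, 3, 9, 6] cursor@4
After 3 (delete_current): list=[35, 16, 3, 9, 6] cursor@16
After 4 (insert_before(32)): list=[35, 32, 16, 3, 9, 6] cursor@16
After 5 (next): list=[35, 32, 16, 3, 9, 6] cursor@3
After 6 (delete_current): list=[35, 32, 16, 9, 6] cursor@9

Answer: 4 4 3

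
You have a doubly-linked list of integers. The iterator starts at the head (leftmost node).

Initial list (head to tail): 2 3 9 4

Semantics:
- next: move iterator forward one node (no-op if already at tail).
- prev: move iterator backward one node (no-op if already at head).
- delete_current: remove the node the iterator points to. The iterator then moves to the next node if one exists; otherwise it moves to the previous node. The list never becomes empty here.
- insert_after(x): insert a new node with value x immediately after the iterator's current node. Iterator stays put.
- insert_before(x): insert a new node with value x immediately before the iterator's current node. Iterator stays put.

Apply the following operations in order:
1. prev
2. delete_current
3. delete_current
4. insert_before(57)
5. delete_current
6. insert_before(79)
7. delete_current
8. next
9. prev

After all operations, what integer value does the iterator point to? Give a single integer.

Answer: 57

Derivation:
After 1 (prev): list=[2, 3, 9, 4] cursor@2
After 2 (delete_current): list=[3, 9, 4] cursor@3
After 3 (delete_current): list=[9, 4] cursor@9
After 4 (insert_before(57)): list=[57, 9, 4] cursor@9
After 5 (delete_current): list=[57, 4] cursor@4
After 6 (insert_before(79)): list=[57, 79, 4] cursor@4
After 7 (delete_current): list=[57, 79] cursor@79
After 8 (next): list=[57, 79] cursor@79
After 9 (prev): list=[57, 79] cursor@57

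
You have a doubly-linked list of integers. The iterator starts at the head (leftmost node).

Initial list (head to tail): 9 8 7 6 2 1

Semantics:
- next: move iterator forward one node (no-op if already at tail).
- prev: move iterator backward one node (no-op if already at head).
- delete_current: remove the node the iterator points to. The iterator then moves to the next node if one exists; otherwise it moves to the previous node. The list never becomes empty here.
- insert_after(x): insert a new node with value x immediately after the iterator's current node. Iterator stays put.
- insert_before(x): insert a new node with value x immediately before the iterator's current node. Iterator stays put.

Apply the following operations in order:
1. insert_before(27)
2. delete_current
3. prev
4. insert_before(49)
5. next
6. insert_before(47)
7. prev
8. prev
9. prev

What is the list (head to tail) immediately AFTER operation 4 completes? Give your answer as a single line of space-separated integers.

Answer: 49 27 8 7 6 2 1

Derivation:
After 1 (insert_before(27)): list=[27, 9, 8, 7, 6, 2, 1] cursor@9
After 2 (delete_current): list=[27, 8, 7, 6, 2, 1] cursor@8
After 3 (prev): list=[27, 8, 7, 6, 2, 1] cursor@27
After 4 (insert_before(49)): list=[49, 27, 8, 7, 6, 2, 1] cursor@27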